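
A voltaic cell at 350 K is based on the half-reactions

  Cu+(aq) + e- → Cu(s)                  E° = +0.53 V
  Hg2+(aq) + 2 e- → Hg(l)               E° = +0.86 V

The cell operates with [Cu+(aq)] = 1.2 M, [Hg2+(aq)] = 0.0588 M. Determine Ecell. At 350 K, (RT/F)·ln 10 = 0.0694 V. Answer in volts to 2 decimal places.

+0.28 V

Since E°(Hg²⁺/Hg) > E°(Cu⁺/Cu), Hg²⁺/Hg serves as the cathode.
E°cell = E°cat − E°an = +0.86 − (+0.53) = +0.33 V; n = 2.
For the overall reaction Hg2+(aq) + 2 Cu(s) → Hg(l) + 2 Cu+(aq), Q = [Cu+(aq)]^2 / [Hg2+(aq)] = 24.5, giving log Q = 1.389.
By the Nernst equation, E = +0.33 − (0.0694/2)·(1.389) = +0.28 V.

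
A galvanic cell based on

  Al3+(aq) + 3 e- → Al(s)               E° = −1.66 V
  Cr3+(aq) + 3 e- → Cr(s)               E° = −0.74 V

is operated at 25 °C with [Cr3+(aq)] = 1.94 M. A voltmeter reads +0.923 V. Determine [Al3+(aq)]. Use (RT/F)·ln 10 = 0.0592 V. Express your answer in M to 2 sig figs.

Cr³⁺/Cr is the cathode (higher E°); E°cell = −0.74 − (−1.66) = +0.92 V with n = 3.
Since E = E° − (0.0592/n)·log Q, log Q = n(E° − E)/0.0592 = −0.152.
For Cr3+(aq) + Al(s) → Cr(s) + Al3+(aq), the reaction quotient is Q = [Al3+(aq)] / [Cr3+(aq)].
Isolating [Al3+(aq)] in Q = 10^{−0.152} yields log [Al3+(aq)] = 0.136, i.e. 1.4 M.

1.4 M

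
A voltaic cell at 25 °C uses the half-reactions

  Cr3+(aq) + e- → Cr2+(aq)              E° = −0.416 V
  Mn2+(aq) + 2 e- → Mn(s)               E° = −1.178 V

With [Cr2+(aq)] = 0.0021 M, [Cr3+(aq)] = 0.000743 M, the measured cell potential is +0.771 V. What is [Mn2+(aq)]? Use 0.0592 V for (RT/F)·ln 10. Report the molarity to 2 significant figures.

0.062 M

The Cr³⁺/Cr²⁺ couple has the larger reduction potential, so it is the cathode: E°cell = −0.416 − (−1.178) = +0.762 V and n = 2.
Since E = E° − (0.0592/n)·log Q, log Q = n(E° − E)/0.0592 = −0.304.
The balanced reaction is 2 Cr3+(aq) + Mn(s) → 2 Cr2+(aq) + Mn2+(aq), so Q = ([Cr2+(aq)]^2·[Mn2+(aq)]) / [Cr3+(aq)]^2.
Isolating [Mn2+(aq)] in Q = 10^{−0.304} yields log [Mn2+(aq)] = −1.206, i.e. 0.062 M.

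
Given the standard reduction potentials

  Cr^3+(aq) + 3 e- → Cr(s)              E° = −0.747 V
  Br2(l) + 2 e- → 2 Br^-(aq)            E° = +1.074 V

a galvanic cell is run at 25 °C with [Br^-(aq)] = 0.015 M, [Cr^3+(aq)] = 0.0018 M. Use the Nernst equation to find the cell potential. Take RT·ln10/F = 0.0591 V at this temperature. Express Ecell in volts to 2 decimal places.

Br₂/Br⁻ is reduced (cathode, E° = +1.074 V) and Cr³⁺/Cr is oxidized (anode).
E°cell = E°cat − E°an = +1.074 − (−0.747) = +1.821 V; n = 6.
Balancing gives 3 Br2(l) + 2 Cr(s) → 6 Br^-(aq) + 2 Cr^3+(aq); hence Q = [Br^-(aq)]^6·[Cr^3+(aq)]^2 = 3.69×10^−17 (log Q = −16.433).
Applying E = E° − (RT ln10/nF)·log Q gives +1.821 − (0.0591/6)(−16.433) = +1.98 V.

+1.98 V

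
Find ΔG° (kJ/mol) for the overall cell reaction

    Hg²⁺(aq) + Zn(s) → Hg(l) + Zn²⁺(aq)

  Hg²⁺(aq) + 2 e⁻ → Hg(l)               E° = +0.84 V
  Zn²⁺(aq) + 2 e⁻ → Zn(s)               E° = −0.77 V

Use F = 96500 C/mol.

−311 kJ/mol

In the reaction as written Hg²⁺(aq) is reduced, so the Hg²⁺/Hg couple is the cathode and Zn²⁺/Zn is the anode.
E°cell = +0.84 − (−0.77) = +1.61 V; balancing electrons gives n = 2.
ΔG° = −nFE°cell = −(2)(96500)(+1.61) J/mol = −311 kJ/mol.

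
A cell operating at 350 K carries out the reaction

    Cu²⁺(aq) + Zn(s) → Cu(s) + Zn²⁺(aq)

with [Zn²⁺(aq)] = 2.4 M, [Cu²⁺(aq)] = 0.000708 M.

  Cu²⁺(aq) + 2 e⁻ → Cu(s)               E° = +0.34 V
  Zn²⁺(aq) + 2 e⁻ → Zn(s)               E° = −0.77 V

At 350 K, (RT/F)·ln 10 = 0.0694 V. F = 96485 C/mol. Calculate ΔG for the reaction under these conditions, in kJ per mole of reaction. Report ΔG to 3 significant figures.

−191 kJ/mol

With Cu²⁺/Cu reduced at the cathode, E°cell = +0.34 − (−0.77) = +1.11 V and n = 2.
Q = [Zn²⁺(aq)] / [Cu²⁺(aq)] = 3.39×10^3, so log Q = 3.530 and E = +1.11 − (0.0694/2)(3.530) = +0.9875 V.
Then ΔG = −nFE = −2 × 96485 × +0.9875 J/mol = −191 kJ/mol.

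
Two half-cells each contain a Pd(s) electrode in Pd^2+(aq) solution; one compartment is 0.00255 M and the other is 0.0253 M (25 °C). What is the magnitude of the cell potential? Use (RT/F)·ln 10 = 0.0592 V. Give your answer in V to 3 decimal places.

0.029 V

For a concentration cell E°cell = 0, since both electrodes use the same couple.
The compartment with the higher Pd^2+(aq) concentration (0.0253 M) acts as the cathode; ions are reduced there and produced at the dilute (0.00255 M) anode.
With n = 2, Ecell = −(0.0592/2)·log([dilute]/[conc]) = −(0.0592/2)·log(0.00255/0.0253) = +0.029 V.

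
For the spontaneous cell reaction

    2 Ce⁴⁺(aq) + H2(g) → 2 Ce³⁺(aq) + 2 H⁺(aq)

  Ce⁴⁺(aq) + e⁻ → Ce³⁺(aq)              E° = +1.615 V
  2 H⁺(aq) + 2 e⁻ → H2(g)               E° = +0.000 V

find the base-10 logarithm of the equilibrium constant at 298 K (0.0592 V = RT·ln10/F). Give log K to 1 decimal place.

The Ce⁴⁺/Ce³⁺ couple is reduced (cathode); E°cell = +1.615 − (+0.000) = +1.615 V with n = 2.
At equilibrium E = 0, so log K = nE°cell / 0.0592 = (2)(+1.615) / 0.0592 = 54.6.

log K = 54.6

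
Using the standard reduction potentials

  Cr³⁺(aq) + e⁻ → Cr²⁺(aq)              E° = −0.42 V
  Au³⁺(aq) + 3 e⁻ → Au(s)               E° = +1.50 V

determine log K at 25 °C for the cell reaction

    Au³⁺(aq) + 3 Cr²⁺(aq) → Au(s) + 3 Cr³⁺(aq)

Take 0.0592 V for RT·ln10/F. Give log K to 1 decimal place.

log K = 97.3

The Au³⁺/Au couple is reduced (cathode); E°cell = +1.50 − (−0.42) = +1.92 V with n = 3.
At equilibrium E = 0, so log K = nE°cell / 0.0592 = (3)(+1.92) / 0.0592 = 97.3.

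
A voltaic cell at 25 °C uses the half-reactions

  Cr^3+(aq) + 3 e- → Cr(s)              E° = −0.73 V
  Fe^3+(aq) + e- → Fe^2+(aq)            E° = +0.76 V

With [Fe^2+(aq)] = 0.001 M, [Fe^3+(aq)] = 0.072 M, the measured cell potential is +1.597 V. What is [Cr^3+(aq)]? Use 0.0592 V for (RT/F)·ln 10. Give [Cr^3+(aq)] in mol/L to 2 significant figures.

Fe³⁺/Fe²⁺ is the cathode (higher E°); E°cell = +0.76 − (−0.73) = +1.49 V with n = 3.
Since E = E° − (0.0592/n)·log Q, log Q = n(E° − E)/0.0592 = −5.422.
The balanced reaction is 3 Fe^3+(aq) + Cr(s) → 3 Fe^2+(aq) + Cr^3+(aq), so Q = ([Fe^2+(aq)]^3·[Cr^3+(aq)]) / [Fe^3+(aq)]^3.
Substituting the known concentrations and solving, log [Cr^3+(aq)] = 0.150 and [Cr^3+(aq)] = 1.4 M.

1.4 M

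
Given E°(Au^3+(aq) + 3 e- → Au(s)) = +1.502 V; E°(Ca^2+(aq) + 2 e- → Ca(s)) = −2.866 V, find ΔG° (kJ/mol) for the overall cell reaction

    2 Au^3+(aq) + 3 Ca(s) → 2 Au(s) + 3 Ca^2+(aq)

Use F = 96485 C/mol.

In the reaction as written Au^3+(aq) is reduced, so the Au³⁺/Au couple is the cathode and Ca²⁺/Ca is the anode.
E°cell = +1.502 − (−2.866) = +4.368 V; balancing electrons gives n = 6.
ΔG° = −nFE°cell = −(6)(96485)(+4.368) J/mol = −2529 kJ/mol.

−2529 kJ/mol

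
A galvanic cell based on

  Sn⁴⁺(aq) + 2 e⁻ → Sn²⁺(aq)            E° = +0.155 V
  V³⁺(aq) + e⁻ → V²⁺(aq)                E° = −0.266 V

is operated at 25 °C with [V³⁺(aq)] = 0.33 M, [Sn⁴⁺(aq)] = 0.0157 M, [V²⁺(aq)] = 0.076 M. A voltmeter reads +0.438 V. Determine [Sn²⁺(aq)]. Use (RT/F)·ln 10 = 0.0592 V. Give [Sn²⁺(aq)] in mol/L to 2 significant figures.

Sn⁴⁺/Sn²⁺ is the cathode (higher E°); E°cell = +0.155 − (−0.266) = +0.421 V with n = 2.
From the Nernst equation, log Q = n(E° − E)/0.0592 = 2·(+0.421 − (+0.438))/0.0592 = −0.574.
The balanced reaction is Sn⁴⁺(aq) + 2 V²⁺(aq) → Sn²⁺(aq) + 2 V³⁺(aq), so Q = ([Sn²⁺(aq)]·[V³⁺(aq)]^2) / ([Sn⁴⁺(aq)]·[V²⁺(aq)]^2).
Isolating [Sn²⁺(aq)] in Q = 10^{−0.574} yields log [Sn²⁺(aq)] = −3.654, i.e. 0.00022 M.

0.00022 M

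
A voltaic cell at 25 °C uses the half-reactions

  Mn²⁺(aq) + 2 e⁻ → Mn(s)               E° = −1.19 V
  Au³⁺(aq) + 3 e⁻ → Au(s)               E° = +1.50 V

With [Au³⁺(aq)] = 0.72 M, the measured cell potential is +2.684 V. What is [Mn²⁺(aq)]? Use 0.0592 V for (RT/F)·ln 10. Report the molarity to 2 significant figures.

With Au³⁺/Au at the cathode and Mn²⁺/Mn at the anode, E°cell = +1.50 − (−1.19) = +2.69 V (n = 6).
Rearranging E = E° − (0.0592/n)·log Q gives log Q = 6(+2.69 − (+2.684))/0.0592 = 0.608.
Balancing electrons gives 2 Au³⁺(aq) + 3 Mn(s) → 2 Au(s) + 3 Mn²⁺(aq); thus Q = [Mn²⁺(aq)]^3 / [Au³⁺(aq)]^2.
Substituting the known concentrations and solving, log [Mn²⁺(aq)] = 0.108 and [Mn²⁺(aq)] = 1.3 M.

1.3 M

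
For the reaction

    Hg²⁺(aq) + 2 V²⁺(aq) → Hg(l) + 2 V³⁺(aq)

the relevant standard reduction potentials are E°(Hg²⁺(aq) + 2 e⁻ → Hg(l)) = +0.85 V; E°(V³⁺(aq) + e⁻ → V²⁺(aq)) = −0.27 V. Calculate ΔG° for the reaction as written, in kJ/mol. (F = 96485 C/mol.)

In the reaction as written Hg²⁺(aq) is reduced, so the Hg²⁺/Hg couple is the cathode and V³⁺/V²⁺ is the anode.
E°cell = +0.85 − (−0.27) = +1.12 V; balancing electrons gives n = 2.
ΔG° = −nFE°cell = −(2)(96485)(+1.12) J/mol = −216 kJ/mol.

−216 kJ/mol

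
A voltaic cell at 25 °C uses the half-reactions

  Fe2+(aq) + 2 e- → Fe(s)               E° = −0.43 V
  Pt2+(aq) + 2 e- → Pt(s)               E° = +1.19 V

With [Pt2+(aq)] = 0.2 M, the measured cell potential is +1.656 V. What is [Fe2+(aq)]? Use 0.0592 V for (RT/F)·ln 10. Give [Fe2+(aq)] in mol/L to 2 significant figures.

0.012 M

The Pt²⁺/Pt couple has the larger reduction potential, so it is the cathode: E°cell = +1.19 − (−0.43) = +1.62 V and n = 2.
From the Nernst equation, log Q = n(E° − E)/0.0592 = 2·(+1.62 − (+1.656))/0.0592 = −1.216.
Balancing electrons gives Pt2+(aq) + Fe(s) → Pt(s) + Fe2+(aq); thus Q = [Fe2+(aq)] / [Pt2+(aq)].
Isolating [Fe2+(aq)] in Q = 10^{−1.216} yields log [Fe2+(aq)] = −1.915, i.e. 0.012 M.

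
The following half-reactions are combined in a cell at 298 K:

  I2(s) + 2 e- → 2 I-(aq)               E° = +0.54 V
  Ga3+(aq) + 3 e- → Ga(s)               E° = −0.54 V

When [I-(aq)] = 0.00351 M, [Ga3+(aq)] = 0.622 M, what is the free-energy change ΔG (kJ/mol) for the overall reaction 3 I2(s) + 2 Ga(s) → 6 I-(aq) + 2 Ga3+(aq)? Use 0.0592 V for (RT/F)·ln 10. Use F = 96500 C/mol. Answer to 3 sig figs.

With I₂/I⁻ reduced at the cathode, E°cell = +0.54 − (−0.54) = +1.08 V and n = 6.
Q = [I-(aq)]^6·[Ga3+(aq)]^2 = 7.23×10^−16, so log Q = −15.141 and E = +1.08 − (0.0592/6)(−15.141) = +1.2294 V.
Finally ΔG = −nFE = −(6)(96500 C/mol)(+1.2294 V) = −712 kJ/mol.

−712 kJ/mol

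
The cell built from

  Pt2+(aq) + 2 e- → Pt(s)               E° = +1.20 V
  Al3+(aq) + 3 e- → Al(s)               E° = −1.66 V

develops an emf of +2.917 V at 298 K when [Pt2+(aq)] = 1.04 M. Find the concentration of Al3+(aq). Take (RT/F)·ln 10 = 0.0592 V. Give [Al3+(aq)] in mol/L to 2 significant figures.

0.0014 M

The Pt²⁺/Pt couple has the larger reduction potential, so it is the cathode: E°cell = +1.20 − (−1.66) = +2.86 V and n = 6.
From the Nernst equation, log Q = n(E° − E)/0.0592 = 6·(+2.86 − (+2.917))/0.0592 = −5.777.
For 3 Pt2+(aq) + 2 Al(s) → 3 Pt(s) + 2 Al3+(aq), the reaction quotient is Q = [Al3+(aq)]^2 / [Pt2+(aq)]^3.
Isolating [Al3+(aq)] in Q = 10^{−5.777} yields log [Al3+(aq)] = −2.863, i.e. 0.0014 M.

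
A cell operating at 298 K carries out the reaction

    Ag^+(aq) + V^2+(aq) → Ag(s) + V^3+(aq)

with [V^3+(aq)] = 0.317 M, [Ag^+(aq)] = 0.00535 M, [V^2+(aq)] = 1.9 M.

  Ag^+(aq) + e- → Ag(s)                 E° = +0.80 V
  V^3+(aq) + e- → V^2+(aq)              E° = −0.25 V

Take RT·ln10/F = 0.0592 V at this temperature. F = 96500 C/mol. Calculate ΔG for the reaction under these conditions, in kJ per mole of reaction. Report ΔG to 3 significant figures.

The standard cell potential is +0.80 − (−0.25) = +1.05 V, with n = 1 electron in the balanced equation.
The reaction quotient is [V^3+(aq)] / ([Ag^+(aq)]·[V^2+(aq)]) = 31.2; by Nernst, E = +1.05 − (0.0592/1)(1.494) = +0.9616 V.
Then ΔG = −nFE = −1 × 96500 × +0.9616 J/mol = −92.8 kJ/mol.

−92.8 kJ/mol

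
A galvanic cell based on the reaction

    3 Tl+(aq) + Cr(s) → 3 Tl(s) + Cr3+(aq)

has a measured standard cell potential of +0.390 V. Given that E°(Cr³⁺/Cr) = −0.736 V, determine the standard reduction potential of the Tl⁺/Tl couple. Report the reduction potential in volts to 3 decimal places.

In the reaction as written the Tl⁺/Tl couple is reduced (cathode) and Cr³⁺/Cr is oxidized (anode), so E°cell = E°(Tl⁺/Tl) − E°(Cr³⁺/Cr).
E°(Tl⁺/Tl) = E°cell + E°(anode) = +0.390 + (−0.736) = −0.346 V.

−0.346 V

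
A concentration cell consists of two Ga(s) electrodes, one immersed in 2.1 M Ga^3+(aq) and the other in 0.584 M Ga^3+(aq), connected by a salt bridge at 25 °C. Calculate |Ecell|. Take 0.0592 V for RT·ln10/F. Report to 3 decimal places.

For a concentration cell E°cell = 0, since both electrodes use the same couple.
The compartment with the higher Ga^3+(aq) concentration (2.1 M) acts as the cathode; ions are reduced there and produced at the dilute (0.584 M) anode.
With n = 3, Ecell = −(0.0592/3)·log([dilute]/[conc]) = −(0.0592/3)·log(0.584/2.1) = +0.011 V.

0.011 V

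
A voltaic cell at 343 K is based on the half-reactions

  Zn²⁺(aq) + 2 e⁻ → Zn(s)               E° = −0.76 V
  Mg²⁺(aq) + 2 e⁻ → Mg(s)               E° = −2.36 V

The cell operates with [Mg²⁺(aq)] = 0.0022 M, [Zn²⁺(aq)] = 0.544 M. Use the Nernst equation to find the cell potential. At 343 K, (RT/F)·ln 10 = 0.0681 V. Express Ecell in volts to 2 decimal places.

Zn²⁺/Zn is reduced (cathode, E° = −0.76 V) and Mg²⁺/Mg is oxidized (anode).
The standard potential is −0.76 − (−2.36) = +1.60 V and the balanced reaction transfers n = 2 electrons.
For the overall reaction Zn²⁺(aq) + Mg(s) → Zn(s) + Mg²⁺(aq), Q = [Mg²⁺(aq)] / [Zn²⁺(aq)] = 0.00404, giving log Q = −2.393.
E = E° − (0.0681/n)·log Q = +1.60 − (0.0681/2)(−2.393) = +1.68 V.

+1.68 V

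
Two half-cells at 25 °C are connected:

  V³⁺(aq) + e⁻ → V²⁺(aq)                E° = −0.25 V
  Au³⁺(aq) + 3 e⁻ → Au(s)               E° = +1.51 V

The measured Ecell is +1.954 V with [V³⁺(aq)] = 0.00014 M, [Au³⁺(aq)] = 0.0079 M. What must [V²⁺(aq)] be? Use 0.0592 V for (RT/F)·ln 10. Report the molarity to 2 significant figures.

The Au³⁺/Au couple has the larger reduction potential, so it is the cathode: E°cell = +1.51 − (−0.25) = +1.76 V and n = 3.
Rearranging E = E° − (0.0592/n)·log Q gives log Q = 3(+1.76 − (+1.954))/0.0592 = −9.831.
Balancing electrons gives Au³⁺(aq) + 3 V²⁺(aq) → Au(s) + 3 V³⁺(aq); thus Q = [V³⁺(aq)]^3 / ([Au³⁺(aq)]·[V²⁺(aq)]^3).
Solving for the unknown gives log [V²⁺(aq)] = 0.124, so [V²⁺(aq)] ≈ 1.3 M.

1.3 M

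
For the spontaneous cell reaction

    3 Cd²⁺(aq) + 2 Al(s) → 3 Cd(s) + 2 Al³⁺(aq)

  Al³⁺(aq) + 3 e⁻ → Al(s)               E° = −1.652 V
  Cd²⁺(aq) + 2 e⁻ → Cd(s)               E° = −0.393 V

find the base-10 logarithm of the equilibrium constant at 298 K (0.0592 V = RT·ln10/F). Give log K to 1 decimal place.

log K = 127.6

The Cd²⁺/Cd couple is reduced (cathode); E°cell = −0.393 − (−1.652) = +1.259 V with n = 6.
At equilibrium E = 0, so log K = nE°cell / 0.0592 = (6)(+1.259) / 0.0592 = 127.6.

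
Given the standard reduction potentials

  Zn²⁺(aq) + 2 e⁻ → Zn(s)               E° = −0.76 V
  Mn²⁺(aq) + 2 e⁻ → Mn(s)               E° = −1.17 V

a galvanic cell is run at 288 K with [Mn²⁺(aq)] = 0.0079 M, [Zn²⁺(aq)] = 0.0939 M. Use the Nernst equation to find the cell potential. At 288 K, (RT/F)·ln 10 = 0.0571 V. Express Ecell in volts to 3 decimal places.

The Zn²⁺/Zn couple has the more positive E°, so it is the cathode; Mn²⁺/Mn is the anode.
The standard potential is −0.76 − (−1.17) = +0.41 V and the balanced reaction transfers n = 2 electrons.
Balancing gives Zn²⁺(aq) + Mn(s) → Zn(s) + Mn²⁺(aq); hence Q = [Mn²⁺(aq)] / [Zn²⁺(aq)] = 0.0841 (log Q = −1.075).
Applying E = E° − (RT ln10/nF)·log Q gives +0.41 − (0.0571/2)(−1.075) = +0.441 V.

+0.441 V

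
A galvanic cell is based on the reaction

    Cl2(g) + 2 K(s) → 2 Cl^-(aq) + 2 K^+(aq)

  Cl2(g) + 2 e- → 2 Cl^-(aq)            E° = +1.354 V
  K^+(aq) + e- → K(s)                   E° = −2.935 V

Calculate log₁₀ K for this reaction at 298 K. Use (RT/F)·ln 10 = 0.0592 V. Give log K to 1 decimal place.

log K = 144.9

The Cl₂/Cl⁻ couple is reduced (cathode); E°cell = +1.354 − (−2.935) = +4.289 V with n = 2.
At equilibrium E = 0, so log K = nE°cell / 0.0592 = (2)(+4.289) / 0.0592 = 144.9.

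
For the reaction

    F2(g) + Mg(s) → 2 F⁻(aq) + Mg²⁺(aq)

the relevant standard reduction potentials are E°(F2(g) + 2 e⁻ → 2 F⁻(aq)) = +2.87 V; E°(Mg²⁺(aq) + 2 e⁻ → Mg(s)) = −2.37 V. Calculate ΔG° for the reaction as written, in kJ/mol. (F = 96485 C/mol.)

−1011 kJ/mol

In the reaction as written F2(g) is reduced, so the F₂/F⁻ couple is the cathode and Mg²⁺/Mg is the anode.
E°cell = +2.87 − (−2.37) = +5.24 V; balancing electrons gives n = 2.
ΔG° = −nFE°cell = −(2)(96485)(+5.24) J/mol = −1011 kJ/mol.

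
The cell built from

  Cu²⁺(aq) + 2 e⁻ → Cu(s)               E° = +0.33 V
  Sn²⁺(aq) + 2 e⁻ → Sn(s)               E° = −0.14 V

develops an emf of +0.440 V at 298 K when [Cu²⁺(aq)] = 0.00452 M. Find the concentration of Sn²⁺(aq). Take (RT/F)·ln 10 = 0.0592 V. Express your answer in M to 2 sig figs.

The Cu²⁺/Cu couple has the larger reduction potential, so it is the cathode: E°cell = +0.33 − (−0.14) = +0.47 V and n = 2.
Rearranging E = E° − (0.0592/n)·log Q gives log Q = 2(+0.47 − (+0.440))/0.0592 = 1.014.
Balancing electrons gives Cu²⁺(aq) + Sn(s) → Cu(s) + Sn²⁺(aq); thus Q = [Sn²⁺(aq)] / [Cu²⁺(aq)].
Solving for the unknown gives log [Sn²⁺(aq)] = −1.331, so [Sn²⁺(aq)] ≈ 0.047 M.

0.047 M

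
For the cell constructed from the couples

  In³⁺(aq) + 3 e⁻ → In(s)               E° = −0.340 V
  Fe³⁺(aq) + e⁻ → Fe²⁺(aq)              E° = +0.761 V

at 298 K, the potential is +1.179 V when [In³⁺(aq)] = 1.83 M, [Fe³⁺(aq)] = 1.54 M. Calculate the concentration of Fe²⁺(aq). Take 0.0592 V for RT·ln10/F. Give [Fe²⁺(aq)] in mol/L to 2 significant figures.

0.061 M

With Fe³⁺/Fe²⁺ at the cathode and In³⁺/In at the anode, E°cell = +0.761 − (−0.340) = +1.101 V (n = 3).
From the Nernst equation, log Q = n(E° − E)/0.0592 = 3·(+1.101 − (+1.179))/0.0592 = −3.953.
For 3 Fe³⁺(aq) + In(s) → 3 Fe²⁺(aq) + In³⁺(aq), the reaction quotient is Q = ([Fe²⁺(aq)]^3·[In³⁺(aq)]) / [Fe³⁺(aq)]^3.
Solving for the unknown gives log [Fe²⁺(aq)] = −1.218, so [Fe²⁺(aq)] ≈ 0.061 M.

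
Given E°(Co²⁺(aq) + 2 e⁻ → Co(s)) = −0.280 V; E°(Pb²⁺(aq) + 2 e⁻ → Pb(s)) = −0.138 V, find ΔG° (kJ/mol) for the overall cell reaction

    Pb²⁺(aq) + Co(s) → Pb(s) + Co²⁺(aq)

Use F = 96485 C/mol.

−27.4 kJ/mol

In the reaction as written Pb²⁺(aq) is reduced, so the Pb²⁺/Pb couple is the cathode and Co²⁺/Co is the anode.
E°cell = −0.138 − (−0.280) = +0.142 V; balancing electrons gives n = 2.
ΔG° = −nFE°cell = −(2)(96485)(+0.142) J/mol = −27.4 kJ/mol.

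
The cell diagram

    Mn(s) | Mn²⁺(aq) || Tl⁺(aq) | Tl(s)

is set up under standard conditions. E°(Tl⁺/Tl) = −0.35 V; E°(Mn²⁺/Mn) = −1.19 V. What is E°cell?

+0.84 V

By convention the left-hand electrode in cell notation is the anode (oxidation) and the right-hand electrode is the cathode (reduction).
E°cell = E°(right) − E°(left) = −0.35 − (−1.19) = +0.84 V.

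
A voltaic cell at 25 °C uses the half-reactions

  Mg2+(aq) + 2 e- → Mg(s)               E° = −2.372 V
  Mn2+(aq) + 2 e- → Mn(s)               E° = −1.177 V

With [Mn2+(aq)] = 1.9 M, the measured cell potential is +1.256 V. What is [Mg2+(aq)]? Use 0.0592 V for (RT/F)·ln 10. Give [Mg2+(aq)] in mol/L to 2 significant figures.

0.017 M

The Mn²⁺/Mn couple has the larger reduction potential, so it is the cathode: E°cell = −1.177 − (−2.372) = +1.195 V and n = 2.
Since E = E° − (0.0592/n)·log Q, log Q = n(E° − E)/0.0592 = −2.061.
For Mn2+(aq) + Mg(s) → Mn(s) + Mg2+(aq), the reaction quotient is Q = [Mg2+(aq)] / [Mn2+(aq)].
Substituting the known concentrations and solving, log [Mg2+(aq)] = −1.782 and [Mg2+(aq)] = 0.017 M.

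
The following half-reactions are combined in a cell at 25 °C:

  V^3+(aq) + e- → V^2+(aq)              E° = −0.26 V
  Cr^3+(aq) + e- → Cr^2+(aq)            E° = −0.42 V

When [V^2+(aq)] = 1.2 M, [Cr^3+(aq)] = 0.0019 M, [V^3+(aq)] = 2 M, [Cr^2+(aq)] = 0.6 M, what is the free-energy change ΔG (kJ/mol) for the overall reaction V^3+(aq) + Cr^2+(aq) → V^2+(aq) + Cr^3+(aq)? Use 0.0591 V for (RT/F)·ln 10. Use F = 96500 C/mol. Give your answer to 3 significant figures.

With V³⁺/V²⁺ reduced at the cathode, E°cell = −0.26 − (−0.42) = +0.16 V and n = 1.
Q = ([V^2+(aq)]·[Cr^3+(aq)]) / ([V^3+(aq)]·[Cr^2+(aq)]) = 0.0019, so log Q = −2.721 and E = +0.16 − (0.0591/1)(−2.721) = +0.3208 V.
Then ΔG = −nFE = −1 × 96500 × +0.3208 J/mol = −31.0 kJ/mol.

−31.0 kJ/mol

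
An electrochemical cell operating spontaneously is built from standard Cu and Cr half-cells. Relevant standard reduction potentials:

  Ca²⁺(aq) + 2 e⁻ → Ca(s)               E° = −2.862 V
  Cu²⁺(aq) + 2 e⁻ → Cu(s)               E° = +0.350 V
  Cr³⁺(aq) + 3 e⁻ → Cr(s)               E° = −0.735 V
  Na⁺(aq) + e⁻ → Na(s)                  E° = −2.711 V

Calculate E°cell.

The Cu²⁺/Cu couple has the higher E°, so Cu ion is reduced (cathode) and Cr is oxidized (anode).
E°cell = E°(cathode) − E°(anode) = +0.350 − (−0.735) = +1.085 V.

+1.085 V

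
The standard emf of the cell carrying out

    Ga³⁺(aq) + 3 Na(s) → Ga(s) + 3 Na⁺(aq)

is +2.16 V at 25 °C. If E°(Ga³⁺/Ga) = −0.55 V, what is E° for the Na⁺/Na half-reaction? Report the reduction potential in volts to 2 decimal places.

In the reaction as written the Ga³⁺/Ga couple is reduced (cathode) and Na⁺/Na is oxidized (anode), so E°cell = E°(Ga³⁺/Ga) − E°(Na⁺/Na).
E°(Na⁺/Na) = E°(cathode) − E°cell = −0.55 − (+2.16) = −2.71 V.

−2.71 V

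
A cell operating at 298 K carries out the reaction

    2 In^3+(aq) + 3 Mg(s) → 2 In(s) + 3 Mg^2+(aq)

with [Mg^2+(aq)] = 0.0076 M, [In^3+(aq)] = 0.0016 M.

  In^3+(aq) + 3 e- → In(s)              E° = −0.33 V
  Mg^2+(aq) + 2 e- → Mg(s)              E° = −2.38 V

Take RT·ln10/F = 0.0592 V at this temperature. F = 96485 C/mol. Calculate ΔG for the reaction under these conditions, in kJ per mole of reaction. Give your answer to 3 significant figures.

−1190 kJ/mol

With In³⁺/In reduced at the cathode, E°cell = −0.33 − (−2.38) = +2.05 V and n = 6.
Here Q = [Mg^2+(aq)]^3 / [In^3+(aq)]^2 = 0.171 (log Q = −0.766), giving E = +2.05 − (0.0592/6)·(−0.766) = +2.0576 V.
ΔG = −nFE = −(6)(96485)(+2.0576) J/mol = −1190 kJ/mol.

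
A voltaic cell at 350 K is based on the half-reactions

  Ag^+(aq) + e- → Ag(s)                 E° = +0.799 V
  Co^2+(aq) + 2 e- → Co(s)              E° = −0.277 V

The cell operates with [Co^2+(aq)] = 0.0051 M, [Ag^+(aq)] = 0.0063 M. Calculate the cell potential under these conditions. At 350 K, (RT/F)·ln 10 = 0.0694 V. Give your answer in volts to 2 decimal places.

+1.00 V

The Ag⁺/Ag couple has the more positive E°, so it is the cathode; Co²⁺/Co is the anode.
E°cell = +0.799 − (−0.277) = +1.076 V, with n = 2 electrons transferred.
For the overall reaction 2 Ag^+(aq) + Co(s) → 2 Ag(s) + Co^2+(aq), Q = [Co^2+(aq)] / [Ag^+(aq)]^2 = 128, giving log Q = 2.109.
E = E° − (0.0694/n)·log Q = +1.076 − (0.0694/2)(2.109) = +1.00 V.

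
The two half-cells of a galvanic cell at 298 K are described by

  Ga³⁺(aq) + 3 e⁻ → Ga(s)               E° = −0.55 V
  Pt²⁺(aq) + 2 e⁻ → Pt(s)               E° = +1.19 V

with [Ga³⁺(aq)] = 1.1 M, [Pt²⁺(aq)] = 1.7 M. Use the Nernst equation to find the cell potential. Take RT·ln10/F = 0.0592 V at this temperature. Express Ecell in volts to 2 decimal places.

+1.75 V

The Pt²⁺/Pt couple has the more positive E°, so it is the cathode; Ga³⁺/Ga is the anode.
The standard potential is +1.19 − (−0.55) = +1.74 V and the balanced reaction transfers n = 6 electrons.
For the overall reaction 3 Pt²⁺(aq) + 2 Ga(s) → 3 Pt(s) + 2 Ga³⁺(aq), Q = [Ga³⁺(aq)]^2 / [Pt²⁺(aq)]^3 = 0.246, giving log Q = −0.609.
Applying E = E° − (RT ln10/nF)·log Q gives +1.74 − (0.0592/6)(−0.609) = +1.75 V.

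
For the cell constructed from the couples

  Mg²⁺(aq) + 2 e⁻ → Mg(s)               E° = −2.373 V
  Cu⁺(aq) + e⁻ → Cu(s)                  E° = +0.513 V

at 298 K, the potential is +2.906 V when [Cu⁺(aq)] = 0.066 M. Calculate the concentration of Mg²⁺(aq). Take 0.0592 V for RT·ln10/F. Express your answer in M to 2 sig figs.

0.00092 M

The Cu⁺/Cu couple has the larger reduction potential, so it is the cathode: E°cell = +0.513 − (−2.373) = +2.886 V and n = 2.
Rearranging E = E° − (0.0592/n)·log Q gives log Q = 2(+2.886 − (+2.906))/0.0592 = −0.676.
Balancing electrons gives 2 Cu⁺(aq) + Mg(s) → 2 Cu(s) + Mg²⁺(aq); thus Q = [Mg²⁺(aq)] / [Cu⁺(aq)]^2.
Isolating [Mg²⁺(aq)] in Q = 10^{−0.676} yields log [Mg²⁺(aq)] = −3.037, i.e. 0.00092 M.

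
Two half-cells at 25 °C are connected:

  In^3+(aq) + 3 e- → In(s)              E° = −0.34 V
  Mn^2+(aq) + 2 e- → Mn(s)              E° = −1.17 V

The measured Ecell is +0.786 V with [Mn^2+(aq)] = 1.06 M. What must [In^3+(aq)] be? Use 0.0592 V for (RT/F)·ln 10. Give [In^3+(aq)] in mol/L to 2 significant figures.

In³⁺/In is the cathode (higher E°); E°cell = −0.34 − (−1.17) = +0.83 V with n = 6.
Since E = E° − (0.0592/n)·log Q, log Q = n(E° − E)/0.0592 = 4.459.
The balanced reaction is 2 In^3+(aq) + 3 Mn(s) → 2 In(s) + 3 Mn^2+(aq), so Q = [Mn^2+(aq)]^3 / [In^3+(aq)]^2.
Substituting the known concentrations and solving, log [In^3+(aq)] = −2.192 and [In^3+(aq)] = 0.0064 M.

0.0064 M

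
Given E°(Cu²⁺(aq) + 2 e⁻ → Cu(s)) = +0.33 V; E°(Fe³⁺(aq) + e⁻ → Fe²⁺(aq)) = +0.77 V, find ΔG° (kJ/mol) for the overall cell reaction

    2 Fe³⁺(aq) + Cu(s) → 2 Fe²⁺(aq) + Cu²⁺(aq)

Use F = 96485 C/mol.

−84.9 kJ/mol

In the reaction as written Fe³⁺(aq) is reduced, so the Fe³⁺/Fe²⁺ couple is the cathode and Cu²⁺/Cu is the anode.
E°cell = +0.77 − (+0.33) = +0.44 V; balancing electrons gives n = 2.
ΔG° = −nFE°cell = −(2)(96485)(+0.44) J/mol = −84.9 kJ/mol.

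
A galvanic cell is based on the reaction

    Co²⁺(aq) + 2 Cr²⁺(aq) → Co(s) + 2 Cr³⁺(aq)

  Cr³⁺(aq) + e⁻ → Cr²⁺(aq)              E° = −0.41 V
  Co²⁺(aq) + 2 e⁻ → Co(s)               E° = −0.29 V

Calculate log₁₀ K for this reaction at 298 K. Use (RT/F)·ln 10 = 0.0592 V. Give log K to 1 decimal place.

The Co²⁺/Co couple is reduced (cathode); E°cell = −0.29 − (−0.41) = +0.12 V with n = 2.
At equilibrium E = 0, so log K = nE°cell / 0.0592 = (2)(+0.12) / 0.0592 = 4.1.

log K = 4.1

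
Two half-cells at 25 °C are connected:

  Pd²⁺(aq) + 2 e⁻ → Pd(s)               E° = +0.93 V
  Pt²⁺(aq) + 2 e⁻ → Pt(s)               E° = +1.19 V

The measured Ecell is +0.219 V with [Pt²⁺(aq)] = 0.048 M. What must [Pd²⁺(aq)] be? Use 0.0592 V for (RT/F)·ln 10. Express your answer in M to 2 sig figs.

1.2 M

With Pt²⁺/Pt at the cathode and Pd²⁺/Pd at the anode, E°cell = +1.19 − (+0.93) = +0.26 V (n = 2).
Since E = E° − (0.0592/n)·log Q, log Q = n(E° − E)/0.0592 = 1.385.
Balancing electrons gives Pt²⁺(aq) + Pd(s) → Pt(s) + Pd²⁺(aq); thus Q = [Pd²⁺(aq)] / [Pt²⁺(aq)].
Substituting the known concentrations and solving, log [Pd²⁺(aq)] = 0.066 and [Pd²⁺(aq)] = 1.2 M.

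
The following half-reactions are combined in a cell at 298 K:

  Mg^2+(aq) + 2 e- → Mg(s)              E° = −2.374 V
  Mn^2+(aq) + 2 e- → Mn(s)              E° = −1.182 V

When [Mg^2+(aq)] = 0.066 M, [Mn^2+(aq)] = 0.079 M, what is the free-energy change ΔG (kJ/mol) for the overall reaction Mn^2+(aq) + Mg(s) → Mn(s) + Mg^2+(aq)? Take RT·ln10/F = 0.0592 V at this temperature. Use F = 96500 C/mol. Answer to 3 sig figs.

−230 kJ/mol

The standard cell potential is −1.182 − (−2.374) = +1.192 V, with n = 2 electrons in the balanced equation.
Q = [Mg^2+(aq)] / [Mn^2+(aq)] = 0.835, so log Q = −0.078 and E = +1.192 − (0.0592/2)(−0.078) = +1.1943 V.
Then ΔG = −nFE = −2 × 96500 × +1.1943 J/mol = −230 kJ/mol.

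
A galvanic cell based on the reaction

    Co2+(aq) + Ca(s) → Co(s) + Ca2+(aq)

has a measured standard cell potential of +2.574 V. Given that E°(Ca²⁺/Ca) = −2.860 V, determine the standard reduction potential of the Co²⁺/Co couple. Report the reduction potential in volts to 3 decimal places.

−0.286 V

In the reaction as written the Co²⁺/Co couple is reduced (cathode) and Ca²⁺/Ca is oxidized (anode), so E°cell = E°(Co²⁺/Co) − E°(Ca²⁺/Ca).
E°(Co²⁺/Co) = E°cell + E°(anode) = +2.574 + (−2.860) = −0.286 V.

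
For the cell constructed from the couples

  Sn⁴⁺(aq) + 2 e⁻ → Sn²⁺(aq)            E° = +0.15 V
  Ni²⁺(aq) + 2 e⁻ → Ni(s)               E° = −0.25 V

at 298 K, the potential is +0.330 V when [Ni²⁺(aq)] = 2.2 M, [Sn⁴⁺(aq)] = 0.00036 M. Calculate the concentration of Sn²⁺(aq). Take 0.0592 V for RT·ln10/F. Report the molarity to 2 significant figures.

With Sn⁴⁺/Sn²⁺ at the cathode and Ni²⁺/Ni at the anode, E°cell = +0.15 − (−0.25) = +0.40 V (n = 2).
Rearranging E = E° − (0.0592/n)·log Q gives log Q = 2(+0.40 − (+0.330))/0.0592 = 2.365.
For Sn⁴⁺(aq) + Ni(s) → Sn²⁺(aq) + Ni²⁺(aq), the reaction quotient is Q = ([Sn²⁺(aq)]·[Ni²⁺(aq)]) / [Sn⁴⁺(aq)].
Isolating [Sn²⁺(aq)] in Q = 10^{2.365} yields log [Sn²⁺(aq)] = −1.421, i.e. 0.038 M.

0.038 M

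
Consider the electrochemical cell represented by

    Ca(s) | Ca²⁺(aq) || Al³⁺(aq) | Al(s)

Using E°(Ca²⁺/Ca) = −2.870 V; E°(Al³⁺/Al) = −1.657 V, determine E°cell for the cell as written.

+1.213 V

By convention the left-hand electrode in cell notation is the anode (oxidation) and the right-hand electrode is the cathode (reduction).
E°cell = E°(right) − E°(left) = −1.657 − (−2.870) = +1.213 V.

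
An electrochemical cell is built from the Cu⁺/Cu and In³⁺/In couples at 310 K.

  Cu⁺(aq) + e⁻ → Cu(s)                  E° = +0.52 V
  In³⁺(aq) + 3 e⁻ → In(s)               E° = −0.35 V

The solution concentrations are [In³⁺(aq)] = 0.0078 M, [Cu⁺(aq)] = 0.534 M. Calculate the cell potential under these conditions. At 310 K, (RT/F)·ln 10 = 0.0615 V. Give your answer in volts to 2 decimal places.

+0.90 V

Since E°(Cu⁺/Cu) > E°(In³⁺/In), Cu⁺/Cu serves as the cathode.
E°cell = E°cat − E°an = +0.52 − (−0.35) = +0.87 V; n = 3.
For the overall reaction 3 Cu⁺(aq) + In(s) → 3 Cu(s) + In³⁺(aq), Q = [In³⁺(aq)] / [Cu⁺(aq)]^3 = 0.0512, giving log Q = −1.291.
Applying E = E° − (RT ln10/nF)·log Q gives +0.87 − (0.0615/3)(−1.291) = +0.90 V.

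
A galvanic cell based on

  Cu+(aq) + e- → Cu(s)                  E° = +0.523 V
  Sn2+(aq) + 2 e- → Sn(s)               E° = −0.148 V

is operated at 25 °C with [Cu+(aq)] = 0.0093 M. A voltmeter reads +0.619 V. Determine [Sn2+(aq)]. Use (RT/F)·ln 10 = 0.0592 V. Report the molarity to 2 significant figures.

0.0049 M

The Cu⁺/Cu couple has the larger reduction potential, so it is the cathode: E°cell = +0.523 − (−0.148) = +0.671 V and n = 2.
Rearranging E = E° − (0.0592/n)·log Q gives log Q = 2(+0.671 − (+0.619))/0.0592 = 1.757.
The balanced reaction is 2 Cu+(aq) + Sn(s) → 2 Cu(s) + Sn2+(aq), so Q = [Sn2+(aq)] / [Cu+(aq)]^2.
Solving for the unknown gives log [Sn2+(aq)] = −2.306, so [Sn2+(aq)] ≈ 0.0049 M.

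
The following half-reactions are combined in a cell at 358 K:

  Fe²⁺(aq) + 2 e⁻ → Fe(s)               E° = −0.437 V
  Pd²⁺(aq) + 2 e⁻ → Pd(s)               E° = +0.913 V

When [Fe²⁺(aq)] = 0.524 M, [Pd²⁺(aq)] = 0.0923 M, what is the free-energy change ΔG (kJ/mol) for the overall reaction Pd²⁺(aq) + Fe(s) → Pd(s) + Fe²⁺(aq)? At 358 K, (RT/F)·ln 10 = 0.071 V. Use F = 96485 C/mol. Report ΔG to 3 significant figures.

−255 kJ/mol

The standard cell potential is +0.913 − (−0.437) = +1.350 V, with n = 2 electrons in the balanced equation.
Q = [Fe²⁺(aq)] / [Pd²⁺(aq)] = 5.68, so log Q = 0.754 and E = +1.350 − (0.071/2)(0.754) = +1.3232 V.
ΔG = −nFE = −(2)(96485)(+1.3232) J/mol = −255 kJ/mol.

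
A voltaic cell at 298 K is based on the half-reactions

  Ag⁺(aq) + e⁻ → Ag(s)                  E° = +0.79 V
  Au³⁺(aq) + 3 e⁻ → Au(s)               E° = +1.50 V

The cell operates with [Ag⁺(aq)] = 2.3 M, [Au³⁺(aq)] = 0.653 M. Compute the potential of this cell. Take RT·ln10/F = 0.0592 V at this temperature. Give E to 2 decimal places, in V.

Since E°(Au³⁺/Au) > E°(Ag⁺/Ag), Au³⁺/Au serves as the cathode.
The standard potential is +1.50 − (+0.79) = +0.71 V and the balanced reaction transfers n = 3 electrons.
Balancing gives Au³⁺(aq) + 3 Ag(s) → Au(s) + 3 Ag⁺(aq); hence Q = [Ag⁺(aq)]^3 / [Au³⁺(aq)] = 18.6 (log Q = 1.270).
E = E° − (0.0592/n)·log Q = +0.71 − (0.0592/3)(1.270) = +0.68 V.

+0.68 V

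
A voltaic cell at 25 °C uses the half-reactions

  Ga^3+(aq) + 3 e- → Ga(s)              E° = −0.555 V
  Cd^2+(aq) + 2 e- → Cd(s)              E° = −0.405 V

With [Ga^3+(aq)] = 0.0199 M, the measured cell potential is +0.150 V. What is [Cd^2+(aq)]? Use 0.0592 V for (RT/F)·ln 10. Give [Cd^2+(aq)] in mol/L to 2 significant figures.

0.073 M

The Cd²⁺/Cd couple has the larger reduction potential, so it is the cathode: E°cell = −0.405 − (−0.555) = +0.150 V and n = 6.
Since E = E° − (0.0592/n)·log Q, log Q = n(E° − E)/0.0592 = 0.000.
For 3 Cd^2+(aq) + 2 Ga(s) → 3 Cd(s) + 2 Ga^3+(aq), the reaction quotient is Q = [Ga^3+(aq)]^2 / [Cd^2+(aq)]^3.
Solving for the unknown gives log [Cd^2+(aq)] = −1.134, so [Cd^2+(aq)] ≈ 0.073 M.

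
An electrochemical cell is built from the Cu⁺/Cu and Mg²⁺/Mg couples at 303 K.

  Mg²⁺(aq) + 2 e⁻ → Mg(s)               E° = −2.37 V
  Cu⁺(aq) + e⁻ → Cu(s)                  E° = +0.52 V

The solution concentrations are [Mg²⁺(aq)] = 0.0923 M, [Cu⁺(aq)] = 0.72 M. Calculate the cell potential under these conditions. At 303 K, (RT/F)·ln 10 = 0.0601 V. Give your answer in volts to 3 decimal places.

+2.913 V

The Cu⁺/Cu couple has the more positive E°, so it is the cathode; Mg²⁺/Mg is the anode.
E°cell = E°cat − E°an = +0.52 − (−2.37) = +2.89 V; n = 2.
Balancing gives 2 Cu⁺(aq) + Mg(s) → 2 Cu(s) + Mg²⁺(aq); hence Q = [Mg²⁺(aq)] / [Cu⁺(aq)]^2 = 0.178 (log Q = −0.749).
By the Nernst equation, E = +2.89 − (0.0601/2)·(−0.749) = +2.913 V.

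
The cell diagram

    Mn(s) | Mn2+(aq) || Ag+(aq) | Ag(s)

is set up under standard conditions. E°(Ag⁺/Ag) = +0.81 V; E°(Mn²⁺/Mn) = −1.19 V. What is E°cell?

By convention the left-hand electrode in cell notation is the anode (oxidation) and the right-hand electrode is the cathode (reduction).
E°cell = E°(right) − E°(left) = +0.81 − (−1.19) = +2.00 V.

+2.00 V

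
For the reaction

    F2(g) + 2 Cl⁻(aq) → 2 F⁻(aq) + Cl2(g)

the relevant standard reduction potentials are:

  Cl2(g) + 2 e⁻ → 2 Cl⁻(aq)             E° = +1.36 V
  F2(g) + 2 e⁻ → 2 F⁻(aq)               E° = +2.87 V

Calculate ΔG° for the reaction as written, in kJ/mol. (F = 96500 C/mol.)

In the reaction as written F2(g) is reduced, so the F₂/F⁻ couple is the cathode and Cl₂/Cl⁻ is the anode.
E°cell = +2.87 − (+1.36) = +1.51 V; balancing electrons gives n = 2.
ΔG° = −nFE°cell = −(2)(96500)(+1.51) J/mol = −291 kJ/mol.

−291 kJ/mol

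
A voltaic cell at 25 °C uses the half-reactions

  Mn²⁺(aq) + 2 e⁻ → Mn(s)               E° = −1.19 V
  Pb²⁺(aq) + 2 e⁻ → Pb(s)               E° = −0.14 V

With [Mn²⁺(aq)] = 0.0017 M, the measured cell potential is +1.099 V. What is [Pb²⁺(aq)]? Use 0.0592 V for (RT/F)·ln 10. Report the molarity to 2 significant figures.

0.077 M

With Pb²⁺/Pb at the cathode and Mn²⁺/Mn at the anode, E°cell = −0.14 − (−1.19) = +1.05 V (n = 2).
Since E = E° − (0.0592/n)·log Q, log Q = n(E° − E)/0.0592 = −1.655.
Balancing electrons gives Pb²⁺(aq) + Mn(s) → Pb(s) + Mn²⁺(aq); thus Q = [Mn²⁺(aq)] / [Pb²⁺(aq)].
Solving for the unknown gives log [Pb²⁺(aq)] = −1.115, so [Pb²⁺(aq)] ≈ 0.077 M.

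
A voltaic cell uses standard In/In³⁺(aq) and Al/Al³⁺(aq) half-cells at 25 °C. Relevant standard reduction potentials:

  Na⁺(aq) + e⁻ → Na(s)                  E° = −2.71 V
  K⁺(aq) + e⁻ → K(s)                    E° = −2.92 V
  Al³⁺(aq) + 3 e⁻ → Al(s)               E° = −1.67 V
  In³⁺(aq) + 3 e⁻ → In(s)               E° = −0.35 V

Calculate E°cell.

The In³⁺/In couple has the higher E°, so In ion is reduced (cathode) and Al is oxidized (anode).
E°cell = E°(cathode) − E°(anode) = −0.35 − (−1.67) = +1.32 V.

+1.32 V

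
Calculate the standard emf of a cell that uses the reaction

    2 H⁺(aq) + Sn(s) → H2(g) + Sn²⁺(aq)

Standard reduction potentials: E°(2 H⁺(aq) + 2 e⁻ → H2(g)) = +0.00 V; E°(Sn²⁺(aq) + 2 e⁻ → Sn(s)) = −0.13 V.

+0.13 V

H⁺(aq) gains electrons, so the 2H⁺/H₂ couple is the cathode; the Sn²⁺/Sn couple is the anode.
E°cell = E°(cathode) − E°(anode) = +0.00 − (−0.13) = +0.13 V.
The positive value indicates the reaction is spontaneous as written.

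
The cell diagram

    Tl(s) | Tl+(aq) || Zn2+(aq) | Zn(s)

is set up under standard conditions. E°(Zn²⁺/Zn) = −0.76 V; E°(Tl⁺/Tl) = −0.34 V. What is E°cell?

−0.42 V

By convention the left-hand electrode in cell notation is the anode (oxidation) and the right-hand electrode is the cathode (reduction).
E°cell = E°(right) − E°(left) = −0.76 − (−0.34) = −0.42 V.
The negative sign shows that, as written, the cell would require an external voltage to drive the reaction.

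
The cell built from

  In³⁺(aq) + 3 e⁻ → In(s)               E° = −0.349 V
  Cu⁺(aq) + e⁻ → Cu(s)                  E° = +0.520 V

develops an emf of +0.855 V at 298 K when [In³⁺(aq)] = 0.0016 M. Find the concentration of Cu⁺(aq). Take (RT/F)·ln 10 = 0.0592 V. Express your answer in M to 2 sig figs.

0.068 M

The Cu⁺/Cu couple has the larger reduction potential, so it is the cathode: E°cell = +0.520 − (−0.349) = +0.869 V and n = 3.
From the Nernst equation, log Q = n(E° − E)/0.0592 = 3·(+0.869 − (+0.855))/0.0592 = 0.709.
For 3 Cu⁺(aq) + In(s) → 3 Cu(s) + In³⁺(aq), the reaction quotient is Q = [In³⁺(aq)] / [Cu⁺(aq)]^3.
Substituting the known concentrations and solving, log [Cu⁺(aq)] = −1.168 and [Cu⁺(aq)] = 0.068 M.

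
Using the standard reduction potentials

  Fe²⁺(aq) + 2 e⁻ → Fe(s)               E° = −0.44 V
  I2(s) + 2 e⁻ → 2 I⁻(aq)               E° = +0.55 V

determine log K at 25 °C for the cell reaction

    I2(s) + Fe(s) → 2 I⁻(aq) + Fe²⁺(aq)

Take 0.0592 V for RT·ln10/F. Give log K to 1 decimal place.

log K = 33.4

The I₂/I⁻ couple is reduced (cathode); E°cell = +0.55 − (−0.44) = +0.99 V with n = 2.
At equilibrium E = 0, so log K = nE°cell / 0.0592 = (2)(+0.99) / 0.0592 = 33.4.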